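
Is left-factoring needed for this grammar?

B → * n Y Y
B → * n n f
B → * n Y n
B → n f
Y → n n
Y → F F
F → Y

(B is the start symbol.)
Left-factoring is needed when two productions for the same non-terminal
share a common prefix on the right-hand side.

Productions for B:
  B → * n Y Y
  B → * n n f
  B → * n Y n
  B → n f
Productions for Y:
  Y → n n
  Y → F F

Found common prefix '* n' in productions for B

Answer: Yes, B has productions with common prefix '* n'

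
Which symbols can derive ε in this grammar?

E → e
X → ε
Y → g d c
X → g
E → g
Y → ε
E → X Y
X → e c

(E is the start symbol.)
A non-terminal is nullable if it can derive ε (the empty string): either it has an ε-production, or it has a production whose right-hand side consists entirely of nullable non-terminals.

ε-productions: X → ε, Y → ε
So X, Y are immediately nullable.
E → X Y: every symbol on the right is nullable, so E is nullable too.
Every non-terminal is now nullable.
Nullable = { 'E', 'X', 'Y' }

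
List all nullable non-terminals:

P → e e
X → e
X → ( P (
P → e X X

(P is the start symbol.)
There are no ε-productions, so no non-terminal can derive ε.
No non-terminals are nullable.

Answer: None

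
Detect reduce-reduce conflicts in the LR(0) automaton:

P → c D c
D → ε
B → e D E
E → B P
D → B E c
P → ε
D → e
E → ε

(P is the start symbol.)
Yes — I5: [D → .] vs [D → e .]

Augment with P' → P and build the canonical LR(0) collection (I0 = CLOSURE({[P' → . P]}), then GOTO on every symbol after a dot until no new states appear). It has 14 states:
  I0: { [P → . c D c], [P → .], [P' → . P] }  — shift, reduce
  I1: { [P' → P .] }  — accept
  I2: { [B → . e D E], [D → . B E c], [D → . e], [D → .], [P → c . D c] }  — shift, reduce
  I3: { [B → . e D E], [D → B . E c], [E → . B P], [E → .] }  — shift, reduce
  I4: { [P → c D . c] }  — shift
  I5: { [B → . e D E], [B → e . D E], [D → . B E c], [D → . e], [D → .], [D → e .] }  — shift, 2 reduces
  I6: { [B → . e D E], [B → e D . E], [E → . B P], [E → .] }  — shift, reduce
  I7: { [E → B . P], [P → . c D c], [P → .] }  — shift, reduce
  I8: { [B → e D E .] }  — reduce
  I9: { [B → . e D E], [B → e . D E], [D → . B E c], [D → . e], [D → .] }  — shift, reduce
  I10: { [E → B P .] }  — reduce
  I11: { [P → c D c .] }  — reduce
  I12: { [D → B E . c] }  — shift
  I13: { [D → B E c .] }  — reduce

I5 contains complete items [D → .], [D → e .] — reduce-reduce conflict.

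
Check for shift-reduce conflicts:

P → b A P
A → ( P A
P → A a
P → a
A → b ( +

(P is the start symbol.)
Augment with P' → P and build the canonical LR(0) collection (I0 = CLOSURE({[P' → . P]}), then GOTO on every symbol after a dot until no new states appear). It has 15 states:
  I0: { [A → . ( P A], [A → . b ( +], [P → . A a], [P → . a], [P → . b A P], [P' → . P] }  — shift
  I1: { [A → ( . P A], [A → . ( P A], [A → . b ( +], [P → . A a], [P → . a], [P → . b A P] }  — shift
  I2: { [P → A . a] }  — shift
  I3: { [P' → P .] }  — accept
  I4: { [P → a .] }  — reduce
  I5: { [A → . ( P A], [A → . b ( +], [A → b . ( +], [P → b . A P] }  — shift
  I6: { [A → ( . P A], [A → . ( P A], [A → . b ( +], [A → b ( . +], [P → . A a], [P → . a], [P → . b A P] }  — shift
  I7: { [A → . ( P A], [A → . b ( +], [P → . A a], [P → . a], [P → . b A P], [P → b A . P] }  — shift
  I8: { [A → b . ( +] }  — shift
  I9: { [A → b ( . +] }  — shift
  I10: { [A → b ( + .] }  — reduce
  I11: { [P → b A P .] }  — reduce
  I12: { [A → ( P . A], [A → . ( P A], [A → . b ( +] }  — shift
  I13: { [A → ( P A .] }  — reduce
  I14: { [P → A a .] }  — reduce

No state contains both a complete item and a shift item.

Answer: No shift-reduce conflicts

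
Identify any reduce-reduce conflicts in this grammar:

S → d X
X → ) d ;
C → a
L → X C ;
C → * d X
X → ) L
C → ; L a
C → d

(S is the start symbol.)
Augment with S' → S and build the canonical LR(0) collection (I0 = CLOSURE({[S' → . S]}), then GOTO on every symbol after a dot until no new states appear). It has 19 states:
  I0: { [S → . d X], [S' → . S] }  — shift
  I1: { [S' → S .] }  — accept
  I2: { [S → d . X], [X → . ) L], [X → . ) d ;] }  — shift
  I3: { [L → . X C ;], [X → ) . L], [X → ) . d ;], [X → . ) L], [X → . ) d ;] }  — shift
  I4: { [S → d X .] }  — reduce
  I5: { [X → ) L .] }  — reduce
  I6: { [C → . * d X], [C → . ; L a], [C → . a], [C → . d], [L → X . C ;] }  — shift
  I7: { [X → ) d . ;] }  — shift
  I8: { [X → ) d ; .] }  — reduce
  I9: { [C → * . d X] }  — shift
  I10: { [C → ; . L a], [L → . X C ;], [X → . ) L], [X → . ) d ;] }  — shift
  I11: { [L → X C . ;] }  — shift
  I12: { [C → a .] }  — reduce
  I13: { [C → d .] }  — reduce
  I14: { [L → X C ; .] }  — reduce
  I15: { [C → ; L . a] }  — shift
  I16: { [C → ; L a .] }  — reduce
  I17: { [C → * d . X], [X → . ) L], [X → . ) d ;] }  — shift
  I18: { [C → * d X .] }  — reduce

No state contains more than one complete item.

Answer: No reduce-reduce conflicts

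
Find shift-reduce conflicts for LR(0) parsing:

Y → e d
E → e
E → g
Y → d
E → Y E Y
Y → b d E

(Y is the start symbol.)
Yes — I9: [E → e .] vs [Y → e . d]

A shift-reduce conflict occurs when an LR(0) state has both:
  - a complete (reduce) item [A → α .] (dot at the end), and
  - a shift item [B → β . c γ] (dot before a terminal).

Augment with Y' → Y and build the canonical LR(0) collection (I0 = CLOSURE({[Y' → . Y]}), then GOTO on every symbol after a dot until no new states appear). It has 13 states:
  I0: { [Y → . b d E], [Y → . d], [Y → . e d], [Y' → . Y] }  — shift
  I1: { [Y' → Y .] }  — accept
  I2: { [Y → b . d E] }  — shift
  I3: { [Y → d .] }  — reduce
  I4: { [Y → e . d] }  — shift
  I5: { [Y → e d .] }  — reduce
  I6: { [E → . Y E Y], [E → . e], [E → . g], [Y → . b d E], [Y → . d], [Y → . e d], [Y → b d . E] }  — shift
  I7: { [Y → b d E .] }  — reduce
  I8: { [E → . Y E Y], [E → . e], [E → . g], [E → Y . E Y], [Y → . b d E], [Y → . d], [Y → . e d] }  — shift
  I9: { [E → e .], [Y → e . d] }  — shift, reduce
  I10: { [E → g .] }  — reduce
  I11: { [E → Y E . Y], [Y → . b d E], [Y → . d], [Y → . e d] }  — shift
  I12: { [E → Y E Y .] }  — reduce

I9 contains reduce item [E → e .] and shift item [Y → e . d] — shift-reduce conflict.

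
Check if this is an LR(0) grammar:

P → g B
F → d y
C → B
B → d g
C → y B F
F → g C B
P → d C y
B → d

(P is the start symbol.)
A grammar is LR(0) if no state in the canonical LR(0) collection has:
  - both a shift item (dot before a terminal) and a complete item (shift-reduce conflict), or
  - two or more complete items (reduce-reduce conflict; the accept item [P' → P .] counts as a complete item here).

Augment with P' → P and build the canonical LR(0) collection (I0 = CLOSURE({[P' → . P]}), then GOTO on every symbol after a dot until no new states appear). It has 18 states:
  I0: { [P → . d C y], [P → . g B], [P' → . P] }  — shift
  I1: { [P' → P .] }  — accept
  I2: { [B → . d g], [B → . d], [C → . B], [C → . y B F], [P → d . C y] }  — shift
  I3: { [B → . d g], [B → . d], [P → g . B] }  — shift
  I4: { [P → g B .] }  — reduce
  I5: { [B → d . g], [B → d .] }  — shift, reduce
  I6: { [B → d g .] }  — reduce
  I7: { [C → B .] }  — reduce
  I8: { [P → d C . y] }  — shift
  I9: { [B → . d g], [B → . d], [C → y . B F] }  — shift
  I10: { [C → y B . F], [F → . d y], [F → . g C B] }  — shift
  I11: { [C → y B F .] }  — reduce
  I12: { [F → d . y] }  — shift
  I13: { [B → . d g], [B → . d], [C → . B], [C → . y B F], [F → g . C B] }  — shift
  I14: { [B → . d g], [B → . d], [F → g C . B] }  — shift
  I15: { [F → g C B .] }  — reduce
  I16: { [F → d y .] }  — reduce
  I17: { [P → d C y .] }  — reduce

Conflict in state I5:
  Shift-reduce conflict between [B → d .] and [B → d . g]
So the grammar is NOT LR(0).

Answer: No. Shift-reduce conflict between [B → d .] and [B → d . g]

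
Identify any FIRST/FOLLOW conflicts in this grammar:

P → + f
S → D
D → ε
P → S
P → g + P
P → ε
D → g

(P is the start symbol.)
A FIRST/FOLLOW conflict occurs when a non-terminal N has a nullable alternative N → β (β ⇒* ε) and another alternative N → α with FIRST(α) ∩ FOLLOW(N) ≠ ∅: on such a lookahead the parser cannot decide between expanding α and letting N vanish via β.

Nullable non-terminals: D, P, S.
FIRST sets used below: FIRST(S) = { 'g', ε }

D: nullable alternative(s) D → ε; FOLLOW(D) = { $ }
  D → ε: FIRST \ {ε} = { } — this is the only nullable alternative, skip
  D → g: FIRST \ {ε} = { 'g' } — disjoint from FOLLOW(D)

P: nullable alternative(s) P → S, P → ε; FOLLOW(P) = { $ }
  P → + f: FIRST \ {ε} = { '+' } — disjoint from FOLLOW(P)
  P → S: FIRST \ {ε} = { 'g' } — disjoint from FOLLOW(P)
  P → g + P: FIRST \ {ε} = { 'g' } — disjoint from FOLLOW(P)
  P → ε: FIRST \ {ε} = { } — disjoint from FOLLOW(P)
S has a nullable alternative but only one production, so nothing to check.

No FIRST/FOLLOW conflicts found.

Answer: No FIRST/FOLLOW conflicts.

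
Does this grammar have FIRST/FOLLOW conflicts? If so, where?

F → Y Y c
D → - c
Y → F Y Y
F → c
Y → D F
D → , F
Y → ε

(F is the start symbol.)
A FIRST/FOLLOW conflict occurs when a non-terminal N has a nullable alternative N → β (β ⇒* ε) and another alternative N → α with FIRST(α) ∩ FOLLOW(N) ≠ ∅: on such a lookahead the parser cannot decide between expanding α and letting N vanish via β.

Nullable non-terminals: Y.
FIRST sets used below: FIRST(F) = { ',', '-', 'c' }, FIRST(D) = { ',', '-' }

Y: nullable alternative(s) Y → ε; FOLLOW(Y) = { ',', '-', 'c' }
  Y → F Y Y: FIRST \ {ε} = { ',', '-', 'c' } — overlaps FOLLOW(Y) on { ',', '-', 'c' }: CONFLICT
  Y → D F: FIRST \ {ε} = { ',', '-' } — overlaps FOLLOW(Y) on { ',', '-' }: CONFLICT
  Y → ε: FIRST \ {ε} = { } — this is the only nullable alternative, skip

D, F have no nullable alternative, so no FIRST/FOLLOW check is needed there.

So the grammar has 2 FIRST/FOLLOW conflicts (marked CONFLICT above).

Answer: Yes. Y → F Y Y with FOLLOW(Y) on { ',', '-', 'c' }; Y → D F with FOLLOW(Y) on { ',', '-' }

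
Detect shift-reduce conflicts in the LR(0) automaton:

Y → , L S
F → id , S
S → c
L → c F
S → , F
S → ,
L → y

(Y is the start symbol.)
Yes — I9: [S → , .] vs [F → . id , S]

A shift-reduce conflict occurs when an LR(0) state has both:
  - a complete (reduce) item [A → α .] (dot at the end), and
  - a shift item [B → β . c γ] (dot before a terminal).

Augment with Y' → Y and build the canonical LR(0) collection (I0 = CLOSURE({[Y' → . Y]}), then GOTO on every symbol after a dot until no new states appear). It has 14 states:
  I0: { [Y → . , L S], [Y' → . Y] }  — shift
  I1: { [L → . c F], [L → . y], [Y → , . L S] }  — shift
  I2: { [Y' → Y .] }  — accept
  I3: { [S → . , F], [S → . ,], [S → . c], [Y → , L . S] }  — shift
  I4: { [F → . id , S], [L → c . F] }  — shift
  I5: { [L → y .] }  — reduce
  I6: { [L → c F .] }  — reduce
  I7: { [F → id . , S] }  — shift
  I8: { [F → id , . S], [S → . , F], [S → . ,], [S → . c] }  — shift
  I9: { [F → . id , S], [S → , . F], [S → , .] }  — shift, reduce
  I10: { [F → id , S .] }  — reduce
  I11: { [S → c .] }  — reduce
  I12: { [S → , F .] }  — reduce
  I13: { [Y → , L S .] }  — reduce

I9 contains reduce item [S → , .] and shift item [F → . id , S] — shift-reduce conflict.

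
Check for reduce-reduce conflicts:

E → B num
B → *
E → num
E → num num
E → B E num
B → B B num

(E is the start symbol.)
Yes — I8: [E → B num .] vs [E → num .]; I10: [B → B B num .] vs [E → B num .]

A reduce-reduce conflict occurs when an LR(0) state has two complete items [A → α .] and [B → β .] — both call for a reduction, and with no lookahead the parser cannot choose between them.

Augment with E' → E and build the canonical LR(0) collection (I0 = CLOSURE({[E' → . E]}), then GOTO on every symbol after a dot until no new states appear). It has 11 states:
  I0: { [B → . *], [B → . B B num], [E → . B E num], [E → . B num], [E → . num num], [E → . num], [E' → . E] }  — shift
  I1: { [B → * .] }  — reduce
  I2: { [B → . *], [B → . B B num], [B → B . B num], [E → . B E num], [E → . B num], [E → . num num], [E → . num], [E → B . E num], [E → B . num] }  — shift
  I3: { [E' → E .] }  — accept
  I4: { [E → num . num], [E → num .] }  — shift, reduce
  I5: { [E → num num .] }  — reduce
  I6: { [B → . *], [B → . B B num], [B → B . B num], [B → B B . num], [E → . B E num], [E → . B num], [E → . num num], [E → . num], [E → B . E num], [E → B . num] }  — shift
  I7: { [E → B E . num] }  — shift
  I8: { [E → B num .], [E → num . num], [E → num .] }  — shift, 2 reduces
  I9: { [E → B E num .] }  — reduce
  I10: { [B → B B num .], [E → B num .], [E → num . num], [E → num .] }  — shift, 3 reduces

I8 contains complete items [E → B num .], [E → num .] — reduce-reduce conflict.
I10 contains complete items [B → B B num .], [E → B num .], [E → num .] — reduce-reduce conflict.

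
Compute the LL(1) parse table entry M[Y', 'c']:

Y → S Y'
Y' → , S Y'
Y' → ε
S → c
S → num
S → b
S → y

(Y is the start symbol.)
To find M[Y', 'c'], we find productions for Y' where 'c' is in the predict set (PREDICT(N → α) = (FIRST(α) \ {ε}) ∪ (FOLLOW(N) if α ⇒* ε)).

Relevant sets:
  FOLLOW(Y') = { $ }

Y' → , S Y': PREDICT = { ',' }
Y' → ε: PREDICT = { $ }

M[Y', 'c'] is empty (no production applies)

Answer: Empty (error entry)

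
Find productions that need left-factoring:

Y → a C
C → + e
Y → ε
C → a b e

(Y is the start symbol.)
Left-factoring is needed when two productions for the same non-terminal
share a common prefix on the right-hand side.

Productions for Y:
  Y → a C
  Y → ε
Productions for C:
  C → + e
  C → a b e

No common prefixes found.

Answer: No, left-factoring is not needed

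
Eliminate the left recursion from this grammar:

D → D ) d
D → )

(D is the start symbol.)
D → ) D'
D' → ) d D'
D' → ε

D is directly left-recursive. The standard transformation for
  A → A α₁ | ... | A α_m | β₁ | ... | β_n
is
  A  → β₁ A' | ... | β_n A'
  A' → α₁ A' | ... | α_m A' | ε

D → ) becomes D → ) D'
D → D ) d becomes D' → ) d D'
Add D' → ε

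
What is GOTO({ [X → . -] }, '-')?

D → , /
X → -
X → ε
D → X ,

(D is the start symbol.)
GOTO(I, '-') = CLOSURE({ [A → αX.β] : [A → α.Xβ] ∈ I, X = '-' })

Items with dot before '-', with the dot advanced:
  [X → . -] → [X → - .]
Closure adds nothing (no advanced item has the dot before a non-terminal).

GOTO = { [X → - .] }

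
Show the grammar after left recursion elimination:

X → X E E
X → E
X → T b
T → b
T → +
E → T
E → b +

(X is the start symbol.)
X → E X'
X → T b X'
X' → E E X'
X' → ε
T → b
T → +
E → T
E → b +

X is directly left-recursive. The standard transformation for
  A → A α₁ | ... | A α_m | β₁ | ... | β_n
is
  A  → β₁ A' | ... | β_n A'
  A' → α₁ A' | ... | α_m A' | ε

X → E becomes X → E X'
X → T b becomes X → T b X'
X → X E E becomes X' → E E X'
Add X' → ε

Productions for other non-terminals are unchanged:
  T → b
  T → +
  E → T
  E → b +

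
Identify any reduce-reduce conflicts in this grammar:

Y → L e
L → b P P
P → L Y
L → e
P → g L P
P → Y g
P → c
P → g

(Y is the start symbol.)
Yes — I15: [L → e .] vs [Y → L e .]

A reduce-reduce conflict occurs when an LR(0) state has two complete items [A → α .] and [B → β .] — both call for a reduction, and with no lookahead the parser cannot choose between them.

Augment with Y' → Y and build the canonical LR(0) collection (I0 = CLOSURE({[Y' → . Y]}), then GOTO on every symbol after a dot until no new states appear). It has 17 states:
  I0: { [L → . b P P], [L → . e], [Y → . L e], [Y' → . Y] }  — shift
  I1: { [Y → L . e] }  — shift
  I2: { [Y' → Y .] }  — accept
  I3: { [L → . b P P], [L → . e], [L → b . P P], [P → . L Y], [P → . Y g], [P → . c], [P → . g L P], [P → . g], [Y → . L e] }  — shift
  I4: { [L → e .] }  — reduce
  I5: { [L → . b P P], [L → . e], [P → L . Y], [Y → . L e], [Y → L . e] }  — shift
  I6: { [L → . b P P], [L → . e], [L → b P . P], [P → . L Y], [P → . Y g], [P → . c], [P → . g L P], [P → . g], [Y → . L e] }  — shift
  I7: { [P → Y . g] }  — shift
  I8: { [P → c .] }  — reduce
  I9: { [L → . b P P], [L → . e], [P → g . L P], [P → g .] }  — shift, reduce
  I10: { [L → . b P P], [L → . e], [P → . L Y], [P → . Y g], [P → . c], [P → . g L P], [P → . g], [P → g L . P], [Y → . L e] }  — shift
  I11: { [P → g L P .] }  — reduce
  I12: { [P → Y g .] }  — reduce
  I13: { [L → b P P .] }  — reduce
  I14: { [P → L Y .] }  — reduce
  I15: { [L → e .], [Y → L e .] }  — 2 reduces
  I16: { [Y → L e .] }  — reduce

I15 contains complete items [L → e .], [Y → L e .] — reduce-reduce conflict.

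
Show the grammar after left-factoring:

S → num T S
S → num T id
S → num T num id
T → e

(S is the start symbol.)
S → num T S'
S' → S
S' → id
S' → num id
T → e

Left-factoring transforms A → αβ₁ | αβ₂ into A → αA' and A' → β₁ | β₂
(α is the longest common prefix among the alternatives). Repeat until
no nonterminal has two alternatives with a common prefix.

Round 1: S has alternatives sharing prefix 'num T'. Introduce S': S → num T S'
  Add: S' → S
  Add: S' → id
  Add: S' → num id

No remaining common prefixes — done.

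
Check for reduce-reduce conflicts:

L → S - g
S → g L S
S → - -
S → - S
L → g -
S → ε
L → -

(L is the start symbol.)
A reduce-reduce conflict occurs when an LR(0) state has two complete items [A → α .] and [B → β .] — both call for a reduction, and with no lookahead the parser cannot choose between them.

Augment with L' → L and build the canonical LR(0) collection (I0 = CLOSURE({[L' → . L]}), then GOTO on every symbol after a dot until no new states appear). It has 14 states:
  I0: { [L → . -], [L → . S - g], [L → . g -], [L' → . L], [S → . - -], [S → . - S], [S → . g L S], [S → .] }  — shift, reduce
  I1: { [L → - .], [S → - . -], [S → - . S], [S → . - -], [S → . - S], [S → . g L S], [S → .] }  — shift, 2 reduces
  I2: { [L' → L .] }  — accept
  I3: { [L → S . - g] }  — shift
  I4: { [L → . -], [L → . S - g], [L → . g -], [L → g . -], [S → . - -], [S → . - S], [S → . g L S], [S → .], [S → g . L S] }  — shift, reduce
  I5: { [L → - .], [L → g - .], [S → - . -], [S → - . S], [S → . - -], [S → . - S], [S → . g L S], [S → .] }  — shift, 3 reduces
  I6: { [S → . - -], [S → . - S], [S → . g L S], [S → .], [S → g L . S] }  — shift, reduce
  I7: { [S → - . -], [S → - . S], [S → . - -], [S → . - S], [S → . g L S], [S → .] }  — shift, reduce
  I8: { [S → g L S .] }  — reduce
  I9: { [L → . -], [L → . S - g], [L → . g -], [S → . - -], [S → . - S], [S → . g L S], [S → .], [S → g . L S] }  — shift, reduce
  I10: { [S → - - .], [S → - . -], [S → - . S], [S → . - -], [S → . - S], [S → . g L S], [S → .] }  — shift, 2 reduces
  I11: { [S → - S .] }  — reduce
  I12: { [L → S - . g] }  — shift
  I13: { [L → S - g .] }  — reduce

I1 contains complete items [L → - .], [S → .] — reduce-reduce conflict.
I5 contains complete items [L → - .], [L → g - .], [S → .] — reduce-reduce conflict.
I10 contains complete items [S → .], [S → - - .] — reduce-reduce conflict.

Answer: Yes — I1: [L → - .] vs [S → .]; I5: [L → - .] vs [L → g - .]; I10: [S → .] vs [S → - - .]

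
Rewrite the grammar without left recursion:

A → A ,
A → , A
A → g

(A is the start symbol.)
A → , A A'
A → g A'
A' → , A'
A' → ε

A is directly left-recursive. The standard transformation for
  A → A α₁ | ... | A α_m | β₁ | ... | β_n
is
  A  → β₁ A' | ... | β_n A'
  A' → α₁ A' | ... | α_m A' | ε

A → , A becomes A → , A A'
A → g becomes A → g A'
A → A , becomes A' → , A'
Add A' → ε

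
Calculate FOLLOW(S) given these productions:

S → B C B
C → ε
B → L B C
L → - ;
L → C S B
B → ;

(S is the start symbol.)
{ $, '-', ';' }

To compute FOLLOW(S), find every occurrence of S on a right-hand side N → α S β: add FIRST(β) \ {ε}, and if β is empty or nullable also add FOLLOW(N). Iterate to a fixed point.

S is the start symbol, so $ ∈ FOLLOW(S).
In L → C S B: S is followed by B, add FIRST(B) \ {ε} = { '-', ';' }

Taking the union: FOLLOW(S) = { $, '-', ';' }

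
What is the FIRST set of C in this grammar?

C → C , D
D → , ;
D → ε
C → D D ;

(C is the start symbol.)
To compute FIRST(C), examine every production with C on the left-hand side, reading each right-hand side left to right until a non-nullable symbol is reached.

FIRST sets of the other non-terminals involved (by the same procedure, iterated to a fixed point):
  FIRST(D) = { ',', ε }

From C → C , D:
  - C is the symbol being defined: contributes nothing new
    C is not nullable, so stop
From C → D D ;:
  - D is a non-terminal: add FIRST(D) \ {ε} = { ',' }
    D is nullable, so continue to the next symbol
  - D is a non-terminal: add FIRST(D) \ {ε} = { ',' }
    D is nullable, so continue to the next symbol
  - ';' is a terminal: add ';' and stop

Collecting: FIRST(C) = { ',', ';' }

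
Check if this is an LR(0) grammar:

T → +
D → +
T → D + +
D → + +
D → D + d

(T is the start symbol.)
No. Shift-reduce conflict between [D → + .] and [D → + . +]

A grammar is LR(0) if no state in the canonical LR(0) collection has:
  - both a shift item (dot before a terminal) and a complete item (shift-reduce conflict), or
  - two or more complete items (reduce-reduce conflict; the accept item [T' → T .] counts as a complete item here).

Augment with T' → T and build the canonical LR(0) collection (I0 = CLOSURE({[T' → . T]}), then GOTO on every symbol after a dot until no new states appear). It has 8 states:
  I0: { [D → . + +], [D → . +], [D → . D + d], [T → . +], [T → . D + +], [T' → . T] }  — shift
  I1: { [D → + . +], [D → + .], [T → + .] }  — shift, 2 reduces
  I2: { [D → D . + d], [T → D . + +] }  — shift
  I3: { [T' → T .] }  — accept
  I4: { [D → D + . d], [T → D + . +] }  — shift
  I5: { [T → D + + .] }  — reduce
  I6: { [D → D + d .] }  — reduce
  I7: { [D → + + .] }  — reduce

Conflict in state I1:
  Shift-reduce conflict between [D → + .] and [D → + . +]
So the grammar is NOT LR(0).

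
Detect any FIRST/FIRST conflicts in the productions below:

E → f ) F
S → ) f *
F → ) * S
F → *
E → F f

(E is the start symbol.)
A FIRST/FIRST conflict occurs when two productions N → α and N → β for the same non-terminal have FIRST(α) ∩ FIRST(β) ≠ ∅ (with ε ∈ FIRST of a nullable right-hand side, so two nullable alternatives also conflict).

FIRST sets of the non-terminals at (or reachable through a nullable prefix from) the front of some alternative:
  FIRST(F) = { ')', '*' }

Productions for E:
  E → f ) F: FIRST = { 'f' }
  E → F f: FIRST = { ')', '*' }
Productions for F:
  F → ) * S: FIRST = { ')' }
  F → *: FIRST = { '*' }
S has only one production, so no FIRST/FIRST conflict is possible there.

All alternatives of each non-terminal have pairwise disjoint FIRST sets.

Answer: No FIRST/FIRST conflicts.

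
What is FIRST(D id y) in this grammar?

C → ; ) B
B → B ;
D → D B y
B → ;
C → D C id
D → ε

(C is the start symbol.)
{ ';', 'id' }

FIRST sets of the non-terminals involved (from the grammar, by fixed-point iteration):
  FIRST(D) = { ';', ε }

To compute FIRST(D id y), process the symbols left to right:
Symbol D is a non-terminal. Add FIRST(D) \ {ε} = { ';' }
D is nullable (ε ∈ FIRST(D)), continue to the next symbol.
Symbol id is a terminal. Add 'id' and stop.
FIRST(D id y) = { ';', 'id' }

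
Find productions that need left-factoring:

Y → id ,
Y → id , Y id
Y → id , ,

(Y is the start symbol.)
Left-factoring is needed when two productions for the same non-terminal
share a common prefix on the right-hand side.

Productions for Y:
  Y → id ,
  Y → id , Y id
  Y → id , ,

Found common prefix 'id ,' in productions for Y

Answer: Yes, Y has productions with common prefix 'id ,'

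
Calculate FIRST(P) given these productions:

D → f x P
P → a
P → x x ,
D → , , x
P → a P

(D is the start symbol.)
To compute FIRST(P), examine every production with P on the left-hand side, reading each right-hand side left to right until a non-nullable symbol is reached.

From P → a:
  - a is a terminal: add 'a' and stop
From P → x x ,:
  - x is a terminal: add 'x' and stop
From P → a P:
  - a is a terminal: add 'a' and stop

Collecting: FIRST(P) = { 'a', 'x' }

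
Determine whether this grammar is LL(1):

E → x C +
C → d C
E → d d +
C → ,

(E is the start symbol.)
Yes, the grammar is LL(1).

A grammar is LL(1) if for each non-terminal N with multiple productions, the predict sets of those productions are pairwise disjoint, where PREDICT(N → α) = (FIRST(α) \ {ε}) ∪ (FOLLOW(N) if α ⇒* ε).

For E:
  PREDICT(E → x C '+') = { 'x' }
  PREDICT(E → d d '+') = { 'd' }
For C:
  PREDICT(C → d C) = { 'd' }
  PREDICT(C → ',') = { ',' }

All predict sets are disjoint. The grammar IS LL(1).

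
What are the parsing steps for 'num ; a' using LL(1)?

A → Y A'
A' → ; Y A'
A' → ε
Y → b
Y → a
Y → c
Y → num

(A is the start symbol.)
LL(1) parsing maintains a stack (initially the start symbol over $) and the input. At each step: if the stack top is a terminal, match it against the current input token; if it is a non-terminal N, replace it with the RHS of M[N, lookahead] (the unique production whose predict set contains the lookahead).

Stack is shown with the top on the left.

Stack     Input      Action
---------------------------
A $       num ; a $  output A → Y A'
Y A' $    num ; a $  output Y → num
num A' $  num ; a $  match 'num'
A' $      ; a $      output A' → ; Y A'
; Y A' $  ; a $      match ';'
Y A' $    a $        output Y → a
a A' $    a $        match 'a'
A' $      $          output A' → ε
$         $          accept

The string is accepted.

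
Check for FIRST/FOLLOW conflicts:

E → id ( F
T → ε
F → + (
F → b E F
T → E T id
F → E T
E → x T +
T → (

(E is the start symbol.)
Yes. T → E T id with FOLLOW(T) on { 'id', 'x' }; T → '(' with FOLLOW(T) on { '(' }

A FIRST/FOLLOW conflict occurs when a non-terminal N has a nullable alternative N → β (β ⇒* ε) and another alternative N → α with FIRST(α) ∩ FOLLOW(N) ≠ ∅: on such a lookahead the parser cannot decide between expanding α and letting N vanish via β.

Nullable non-terminals: T.
FIRST sets used below: FIRST(E) = { 'id', 'x' }

T: nullable alternative(s) T → ε; FOLLOW(T) = { $, '(', '+', 'b', 'id', 'x' }
  T → ε: FIRST \ {ε} = { } — this is the only nullable alternative, skip
  T → E T id: FIRST \ {ε} = { 'id', 'x' } — overlaps FOLLOW(T) on { 'id', 'x' }: CONFLICT
  T → (: FIRST \ {ε} = { '(' } — overlaps FOLLOW(T) on { '(' }: CONFLICT

E, F have no nullable alternative, so no FIRST/FOLLOW check is needed there.

So the grammar has 2 FIRST/FOLLOW conflicts (marked CONFLICT above).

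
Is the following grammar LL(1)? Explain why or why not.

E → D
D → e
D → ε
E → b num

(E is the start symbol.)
Yes, the grammar is LL(1).

Relevant sets:
  FIRST(D) = { 'e', ε }
  FOLLOW(E) = { $ }
  FOLLOW(D) = { $ }

For E:
  PREDICT(E → D) = { $, 'e' }
  PREDICT(E → b num) = { 'b' }
For D:
  PREDICT(D → e) = { 'e' }
  PREDICT(D → ε) = { $ }

All predict sets are disjoint. The grammar IS LL(1).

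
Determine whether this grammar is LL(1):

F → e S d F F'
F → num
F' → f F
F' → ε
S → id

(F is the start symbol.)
No. Predict set conflict for F': { 'f' }

A grammar is LL(1) if for each non-terminal N with multiple productions, the predict sets of those productions are pairwise disjoint, where PREDICT(N → α) = (FIRST(α) \ {ε}) ∪ (FOLLOW(N) if α ⇒* ε).

Relevant sets:
  FOLLOW(F') = { $, 'f' }

For F:
  PREDICT(F → e S d F F') = { 'e' }
  PREDICT(F → num) = { 'num' }
For F':
  PREDICT(F' → f F) = { 'f' }
  PREDICT(F' → ε) = { $, 'f' }
S has a single production, so nothing to check there.

Conflict found: Predict set conflict for F': { 'f' }
The grammar is NOT LL(1).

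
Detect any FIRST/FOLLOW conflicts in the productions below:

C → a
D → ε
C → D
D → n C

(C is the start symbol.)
A FIRST/FOLLOW conflict occurs when a non-terminal N has a nullable alternative N → β (β ⇒* ε) and another alternative N → α with FIRST(α) ∩ FOLLOW(N) ≠ ∅: on such a lookahead the parser cannot decide between expanding α and letting N vanish via β.

Nullable non-terminals: C, D.
FIRST sets used below: FIRST(D) = { 'n', ε }

C: nullable alternative(s) C → D; FOLLOW(C) = { $ }
  C → a: FIRST \ {ε} = { 'a' } — disjoint from FOLLOW(C)
  C → D: FIRST \ {ε} = { 'n' } — this is the only nullable alternative, skip

D: nullable alternative(s) D → ε; FOLLOW(D) = { $ }
  D → ε: FIRST \ {ε} = { } — this is the only nullable alternative, skip
  D → n C: FIRST \ {ε} = { 'n' } — disjoint from FOLLOW(D)

No FIRST/FOLLOW conflicts found.

Answer: No FIRST/FOLLOW conflicts.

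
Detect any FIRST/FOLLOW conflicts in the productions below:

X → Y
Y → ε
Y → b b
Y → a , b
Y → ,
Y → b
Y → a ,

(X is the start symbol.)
A FIRST/FOLLOW conflict occurs when a non-terminal N has a nullable alternative N → β (β ⇒* ε) and another alternative N → α with FIRST(α) ∩ FOLLOW(N) ≠ ∅: on such a lookahead the parser cannot decide between expanding α and letting N vanish via β.

Nullable non-terminals: X, Y.
X has a nullable alternative but only one production, so nothing to check.

Y: nullable alternative(s) Y → ε; FOLLOW(Y) = { $ }
  Y → ε: FIRST \ {ε} = { } — this is the only nullable alternative, skip
  Y → b b: FIRST \ {ε} = { 'b' } — disjoint from FOLLOW(Y)
  Y → a , b: FIRST \ {ε} = { 'a' } — disjoint from FOLLOW(Y)
  Y → ,: FIRST \ {ε} = { ',' } — disjoint from FOLLOW(Y)
  Y → b: FIRST \ {ε} = { 'b' } — disjoint from FOLLOW(Y)
  Y → a ,: FIRST \ {ε} = { 'a' } — disjoint from FOLLOW(Y)

No FIRST/FOLLOW conflicts found.

Answer: No FIRST/FOLLOW conflicts.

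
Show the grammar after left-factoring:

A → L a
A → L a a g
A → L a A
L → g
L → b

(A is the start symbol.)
Left-factoring transforms A → αβ₁ | αβ₂ into A → αA' and A' → β₁ | β₂
(α is the longest common prefix among the alternatives). Repeat until
no nonterminal has two alternatives with a common prefix.

Round 1: A has alternatives sharing prefix 'L a'. Introduce A': A → L a A'
  Add: A' → ε
  Add: A' → a g
  Add: A' → A

No remaining common prefixes — done.

Resulting grammar:
A → L a A'
A' → ε
A' → a g
A' → A
L → g
L → b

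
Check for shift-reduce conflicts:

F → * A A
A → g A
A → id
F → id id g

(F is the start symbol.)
No shift-reduce conflicts

A shift-reduce conflict occurs when an LR(0) state has both:
  - a complete (reduce) item [A → α .] (dot at the end), and
  - a shift item [B → β . c γ] (dot before a terminal).

Augment with F' → F and build the canonical LR(0) collection (I0 = CLOSURE({[F' → . F]}), then GOTO on every symbol after a dot until no new states appear). It has 11 states:
  I0: { [F → . * A A], [F → . id id g], [F' → . F] }  — shift
  I1: { [A → . g A], [A → . id], [F → * . A A] }  — shift
  I2: { [F' → F .] }  — accept
  I3: { [F → id . id g] }  — shift
  I4: { [F → id id . g] }  — shift
  I5: { [F → id id g .] }  — reduce
  I6: { [A → . g A], [A → . id], [F → * A . A] }  — shift
  I7: { [A → . g A], [A → . id], [A → g . A] }  — shift
  I8: { [A → id .] }  — reduce
  I9: { [A → g A .] }  — reduce
  I10: { [F → * A A .] }  — reduce

No state contains both a complete item and a shift item.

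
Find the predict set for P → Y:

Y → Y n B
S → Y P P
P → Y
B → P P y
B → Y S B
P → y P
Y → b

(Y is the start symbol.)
{ 'b' }

PREDICT(P → Y) = (FIRST(RHS) \ {ε}) ∪ (FOLLOW(P) if ε ∈ FIRST(RHS), i.e. RHS ⇒* ε)
FIRST(Y) = { 'b' }
FIRST(Y) = { 'b' }
ε ∉ FIRST(Y), so FOLLOW(P) is not added.
PREDICT(P → Y) = { 'b' }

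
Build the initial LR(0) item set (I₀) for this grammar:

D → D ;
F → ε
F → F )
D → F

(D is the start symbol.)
First, augment the grammar with D' → D
I₀ = CLOSURE({ [D' → . D] }):
  [D' → . D] has the dot before D: add [D → . D ;], [D → . F]
  [D → . F] has the dot before F: add [F → .], [F → . F )]
No further items can be added.

I₀ = { [D → . D ;], [D → . F], [D' → . D], [F → . F )], [F → .] }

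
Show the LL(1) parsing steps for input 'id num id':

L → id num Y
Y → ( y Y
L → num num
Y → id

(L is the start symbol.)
LL(1) parsing maintains a stack (initially the start symbol over $) and the input. At each step: if the stack top is a terminal, match it against the current input token; if it is a non-terminal N, replace it with the RHS of M[N, lookahead] (the unique production whose predict set contains the lookahead).

Stack is shown with the top on the left.

Stack       Input        Action
-------------------------------
L $         id num id $  output L → id num Y
id num Y $  id num id $  match 'id'
num Y $     num id $     match 'num'
Y $         id $         output Y → id
id $        id $         match 'id'
$           $            accept

The string is accepted.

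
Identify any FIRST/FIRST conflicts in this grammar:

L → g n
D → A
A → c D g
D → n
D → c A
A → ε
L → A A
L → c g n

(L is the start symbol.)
A FIRST/FIRST conflict occurs when two productions N → α and N → β for the same non-terminal have FIRST(α) ∩ FIRST(β) ≠ ∅ (with ε ∈ FIRST of a nullable right-hand side, so two nullable alternatives also conflict).

FIRST sets of the non-terminals at (or reachable through a nullable prefix from) the front of some alternative:
  FIRST(A) = { 'c', ε }

Productions for L:
  L → g n: FIRST = { 'g' }
  L → A A: FIRST = { 'c', ε }
  L → c g n: FIRST = { 'c' }
Productions for D:
  D → A: FIRST = { 'c', ε }
  D → n: FIRST = { 'n' }
  D → c A: FIRST = { 'c' }
Productions for A:
  A → c D g: FIRST = { 'c' }
  A → ε: FIRST = { ε }

Conflict for L: L → A A and L → c g n
  Overlap: { 'c' }
Conflict for D: D → A and D → c A
  Overlap: { 'c' }

Answer: Yes. L → A A / L → c g n on { 'c' }; D → A / D → c A on { 'c' }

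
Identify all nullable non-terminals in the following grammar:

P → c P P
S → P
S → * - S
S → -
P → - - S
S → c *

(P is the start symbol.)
None

There are no ε-productions, so no non-terminal can derive ε.
No non-terminals are nullable.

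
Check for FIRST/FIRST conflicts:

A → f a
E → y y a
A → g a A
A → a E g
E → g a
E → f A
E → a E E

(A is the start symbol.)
A FIRST/FIRST conflict occurs when two productions N → α and N → β for the same non-terminal have FIRST(α) ∩ FIRST(β) ≠ ∅ (with ε ∈ FIRST of a nullable right-hand side, so two nullable alternatives also conflict).

Productions for A:
  A → f a: FIRST = { 'f' }
  A → g a A: FIRST = { 'g' }
  A → a E g: FIRST = { 'a' }
Productions for E:
  E → y y a: FIRST = { 'y' }
  E → g a: FIRST = { 'g' }
  E → f A: FIRST = { 'f' }
  E → a E E: FIRST = { 'a' }

All alternatives of each non-terminal have pairwise disjoint FIRST sets.

Answer: No FIRST/FIRST conflicts.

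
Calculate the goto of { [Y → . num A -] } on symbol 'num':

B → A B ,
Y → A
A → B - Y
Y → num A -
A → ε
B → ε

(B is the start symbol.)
{ [A → . B - Y], [A → .], [B → . A B ,], [B → .], [Y → num . A -] }

GOTO(I, 'num') = CLOSURE({ [A → αX.β] : [A → α.Xβ] ∈ I, X = 'num' })

Items with dot before 'num', with the dot advanced:
  [Y → . num A -] → [Y → num . A -]
Closure of the advanced items:
  [Y → num . A -] has the dot before A: add [A → . B - Y], [A → .]
  [A → . B - Y] has the dot before B: add [B → . A B ,], [B → .]

GOTO = { [A → . B - Y], [A → .], [B → . A B ,], [B → .], [Y → num . A -] }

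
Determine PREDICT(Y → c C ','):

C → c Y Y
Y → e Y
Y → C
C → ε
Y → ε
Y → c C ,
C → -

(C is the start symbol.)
PREDICT(Y → c C ',') = (FIRST(RHS) \ {ε}) ∪ (FOLLOW(Y) if ε ∈ FIRST(RHS), i.e. RHS ⇒* ε)
FIRST(c C ',') = { 'c' }
ε ∉ FIRST(c C ','), so FOLLOW(Y) is not added.
PREDICT(Y → c C ',') = { 'c' }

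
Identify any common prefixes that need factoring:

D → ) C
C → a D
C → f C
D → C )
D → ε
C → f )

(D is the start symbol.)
Yes, C has productions with common prefix 'f'

Left-factoring is needed when two productions for the same non-terminal
share a common prefix on the right-hand side.

Productions for D:
  D → ) C
  D → C )
  D → ε
Productions for C:
  C → a D
  C → f C
  C → f )

Found common prefix 'f' in productions for C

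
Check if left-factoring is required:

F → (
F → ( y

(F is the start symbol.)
Left-factoring is needed when two productions for the same non-terminal
share a common prefix on the right-hand side.

Productions for F:
  F → (
  F → ( y

Found common prefix '(' in productions for F

Answer: Yes, F has productions with common prefix '('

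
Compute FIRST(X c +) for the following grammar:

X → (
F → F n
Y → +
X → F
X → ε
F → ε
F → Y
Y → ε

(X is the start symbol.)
{ '(', '+', 'c', 'n' }

FIRST sets of the non-terminals involved (from the grammar, by fixed-point iteration):
  FIRST(X) = { '(', '+', 'n', ε }

To compute FIRST(X c +), process the symbols left to right:
Symbol X is a non-terminal. Add FIRST(X) \ {ε} = { '(', '+', 'n' }
X is nullable (ε ∈ FIRST(X)), continue to the next symbol.
Symbol c is a terminal. Add 'c' and stop.
FIRST(X c +) = { '(', '+', 'c', 'n' }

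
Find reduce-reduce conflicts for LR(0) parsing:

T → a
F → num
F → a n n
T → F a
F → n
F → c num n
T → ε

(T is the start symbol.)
No reduce-reduce conflicts

A reduce-reduce conflict occurs when an LR(0) state has two complete items [A → α .] and [B → β .] — both call for a reduction, and with no lookahead the parser cannot choose between them.

Augment with T' → T and build the canonical LR(0) collection (I0 = CLOSURE({[T' → . T]}), then GOTO on every symbol after a dot until no new states appear). It has 12 states:
  I0: { [F → . a n n], [F → . c num n], [F → . n], [F → . num], [T → . F a], [T → . a], [T → .], [T' → . T] }  — shift, reduce
  I1: { [T → F . a] }  — shift
  I2: { [T' → T .] }  — accept
  I3: { [F → a . n n], [T → a .] }  — shift, reduce
  I4: { [F → c . num n] }  — shift
  I5: { [F → n .] }  — reduce
  I6: { [F → num .] }  — reduce
  I7: { [F → c num . n] }  — shift
  I8: { [F → c num n .] }  — reduce
  I9: { [F → a n . n] }  — shift
  I10: { [F → a n n .] }  — reduce
  I11: { [T → F a .] }  — reduce

No state contains more than one complete item.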